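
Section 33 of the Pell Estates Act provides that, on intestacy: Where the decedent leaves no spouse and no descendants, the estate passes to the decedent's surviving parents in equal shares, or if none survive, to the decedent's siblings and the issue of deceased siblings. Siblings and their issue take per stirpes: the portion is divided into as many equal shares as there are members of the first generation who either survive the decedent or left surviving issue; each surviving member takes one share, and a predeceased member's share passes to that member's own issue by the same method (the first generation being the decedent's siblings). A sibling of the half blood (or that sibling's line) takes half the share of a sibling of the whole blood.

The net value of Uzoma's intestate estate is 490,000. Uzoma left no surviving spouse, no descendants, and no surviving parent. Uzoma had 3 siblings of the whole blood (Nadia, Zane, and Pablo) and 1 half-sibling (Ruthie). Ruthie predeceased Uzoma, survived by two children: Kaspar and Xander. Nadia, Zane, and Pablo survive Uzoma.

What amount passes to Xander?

Xander receives 35,000.

The entire 490,000 passes to the siblings and their issue.
Counting each half-blood sibling's line as half a unit, there are 7/2 units in 490,000, so one unit is 140,000. Whole-blood lines (Nadia, Zane, and Pablo) take 140,000 each; half-blood lines (Ruthie) take 70,000 each.
Ruthie's share (70,000) is divided into 2 shares of 35,000: Kaspar and Xander each take 35,000.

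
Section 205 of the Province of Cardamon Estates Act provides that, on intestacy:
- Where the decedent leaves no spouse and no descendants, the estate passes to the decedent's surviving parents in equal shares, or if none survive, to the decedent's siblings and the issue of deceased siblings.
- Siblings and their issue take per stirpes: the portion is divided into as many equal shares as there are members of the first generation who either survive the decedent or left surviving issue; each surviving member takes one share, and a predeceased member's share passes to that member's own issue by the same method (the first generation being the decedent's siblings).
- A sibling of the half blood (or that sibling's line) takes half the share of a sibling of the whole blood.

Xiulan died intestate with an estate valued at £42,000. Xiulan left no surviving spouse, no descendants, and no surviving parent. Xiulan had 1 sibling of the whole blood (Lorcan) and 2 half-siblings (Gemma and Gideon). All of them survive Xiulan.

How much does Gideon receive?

Gideon receives £10,500.

The entire £42,000 passes to the siblings and their issue.
Counting each half-blood sibling's line as half a unit, there are 2 units in £42,000, so one unit is £21,000. Whole-blood lines (Lorcan) take £21,000 each; half-blood lines (Gemma and Gideon) take £10,500 each.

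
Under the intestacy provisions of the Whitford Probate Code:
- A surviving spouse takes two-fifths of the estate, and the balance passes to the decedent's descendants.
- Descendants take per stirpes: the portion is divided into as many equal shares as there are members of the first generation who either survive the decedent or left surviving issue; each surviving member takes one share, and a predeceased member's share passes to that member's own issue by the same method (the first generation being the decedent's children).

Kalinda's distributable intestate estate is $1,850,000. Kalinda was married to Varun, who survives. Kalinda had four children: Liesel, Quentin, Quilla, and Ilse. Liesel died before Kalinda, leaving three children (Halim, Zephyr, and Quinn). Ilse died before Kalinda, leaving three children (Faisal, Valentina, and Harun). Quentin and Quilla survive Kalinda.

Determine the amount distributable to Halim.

Varun takes two-fifths of $1,850,000 = $740,000. The remaining $1,110,000 passes to the descendants.
The descendants' portion ($1,110,000) is divided into 4 shares of $277,500: Quentin and Quilla each take $277,500; Liesel's $277,500 share passes to Liesel's issue; Ilse's $277,500 share passes to Ilse's issue.
Liesel's share ($277,500) is divided into 3 shares of $92,500: Halim, Zephyr, and Quinn each take $92,500.
Ilse's share ($277,500) is divided into 3 shares of $92,500: Faisal, Valentina, and Harun each take $92,500.

Halim receives $92,500.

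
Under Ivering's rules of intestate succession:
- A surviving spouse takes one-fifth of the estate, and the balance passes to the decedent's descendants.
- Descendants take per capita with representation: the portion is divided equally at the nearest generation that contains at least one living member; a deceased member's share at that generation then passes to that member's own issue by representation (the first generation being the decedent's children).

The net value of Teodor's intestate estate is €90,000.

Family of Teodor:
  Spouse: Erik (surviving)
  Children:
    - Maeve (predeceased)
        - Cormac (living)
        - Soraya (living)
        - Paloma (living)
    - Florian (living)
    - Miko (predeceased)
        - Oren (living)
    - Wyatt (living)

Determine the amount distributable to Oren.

Oren receives €18,000.

Erik takes one-fifth of €90,000 = €18,000. The remaining €72,000 passes to the descendants.
The descendants' portion (€72,000) is divided into 4 shares of €18,000: Florian and Wyatt each take €18,000; Maeve's €18,000 share passes to Maeve's issue; Miko's €18,000 share passes to Miko's issue.
Maeve's share (€18,000) is divided into 3 shares of €6,000: Cormac, Soraya, and Paloma each take €6,000.
Miko's share (€18,000) passes entirely to Oren.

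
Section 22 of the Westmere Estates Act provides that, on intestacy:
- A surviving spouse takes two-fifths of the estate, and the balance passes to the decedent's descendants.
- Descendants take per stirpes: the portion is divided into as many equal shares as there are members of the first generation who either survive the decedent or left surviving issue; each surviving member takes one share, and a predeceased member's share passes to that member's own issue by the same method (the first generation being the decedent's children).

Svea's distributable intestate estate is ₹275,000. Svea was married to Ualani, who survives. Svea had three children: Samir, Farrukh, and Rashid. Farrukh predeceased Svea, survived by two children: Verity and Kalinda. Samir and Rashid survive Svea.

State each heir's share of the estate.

Ualani: ₹110,000; Samir: ₹55,000; Verity: ₹27,500; Kalinda: ₹27,500; Rashid: ₹55,000

Ualani takes two-fifths of ₹275,000 = ₹110,000. The remaining ₹165,000 passes to the descendants.
The descendants' portion (₹165,000) is divided into 3 shares of ₹55,000: Samir and Rashid each take ₹55,000; Farrukh's ₹55,000 share passes to Farrukh's issue.
Farrukh's share (₹55,000) is divided into 2 shares of ₹27,500: Verity and Kalinda each take ₹27,500.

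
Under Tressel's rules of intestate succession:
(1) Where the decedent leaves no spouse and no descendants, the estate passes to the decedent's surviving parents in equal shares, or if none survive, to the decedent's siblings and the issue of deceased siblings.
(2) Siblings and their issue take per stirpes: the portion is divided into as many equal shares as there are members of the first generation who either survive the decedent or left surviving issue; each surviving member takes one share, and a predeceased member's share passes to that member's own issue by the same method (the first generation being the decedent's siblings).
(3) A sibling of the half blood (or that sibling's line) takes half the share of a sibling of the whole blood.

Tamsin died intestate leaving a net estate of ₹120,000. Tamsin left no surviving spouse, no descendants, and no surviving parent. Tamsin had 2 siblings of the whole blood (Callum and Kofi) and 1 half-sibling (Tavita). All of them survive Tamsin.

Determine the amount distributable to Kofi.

The entire ₹120,000 passes to the siblings and their issue.
Counting each half-blood sibling's line as half a unit, there are 5/2 units in ₹120,000, so one unit is ₹48,000. Whole-blood lines (Callum and Kofi) take ₹48,000 each; half-blood lines (Tavita) take ₹24,000 each.

Kofi receives ₹48,000.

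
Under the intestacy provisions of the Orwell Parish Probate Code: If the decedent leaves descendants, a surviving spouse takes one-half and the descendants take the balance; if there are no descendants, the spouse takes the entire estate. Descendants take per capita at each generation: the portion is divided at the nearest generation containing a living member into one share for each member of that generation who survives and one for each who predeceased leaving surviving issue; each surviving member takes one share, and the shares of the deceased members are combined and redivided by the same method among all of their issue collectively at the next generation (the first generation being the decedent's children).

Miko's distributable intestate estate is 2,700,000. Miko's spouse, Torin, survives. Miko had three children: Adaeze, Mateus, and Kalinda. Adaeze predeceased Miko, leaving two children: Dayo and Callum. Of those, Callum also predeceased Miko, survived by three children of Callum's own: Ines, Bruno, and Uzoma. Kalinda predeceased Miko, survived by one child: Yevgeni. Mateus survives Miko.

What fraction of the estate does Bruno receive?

Bruno receives 1/27 of the estate.

Torin takes one-half of 2,700,000 = 1,350,000. The remaining 1,350,000 passes to the descendants.
The descendants' portion (1,350,000) is divided at the children's generation into 3 shares of 450,000. Mateus takes 450,000. The 2 shares of the deceased (Adaeze and Kalinda) are combined into a pool of 900,000.
That pool (900,000) is divided at the grandchildren's generation into 3 shares of 300,000. Dayo and Yevgeni each take 300,000. The remaining share for the deceased Callum (300,000) is carried to the next generation.
That pool (300,000) is divided at the great-grandchildren's generation equally among Ines, Bruno, and Uzoma: 100,000 each.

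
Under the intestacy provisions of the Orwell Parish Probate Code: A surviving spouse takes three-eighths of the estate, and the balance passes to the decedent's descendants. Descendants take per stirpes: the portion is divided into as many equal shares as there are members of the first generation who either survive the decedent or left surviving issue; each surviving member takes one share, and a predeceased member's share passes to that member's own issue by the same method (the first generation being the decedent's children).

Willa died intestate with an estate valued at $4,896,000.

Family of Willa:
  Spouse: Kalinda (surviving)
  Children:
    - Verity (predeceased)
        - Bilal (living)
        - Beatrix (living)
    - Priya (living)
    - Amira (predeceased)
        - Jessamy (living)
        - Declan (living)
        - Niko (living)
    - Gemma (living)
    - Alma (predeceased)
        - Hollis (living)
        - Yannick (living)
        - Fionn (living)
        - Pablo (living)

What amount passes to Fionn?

Fionn receives $153,000.

Kalinda takes three-eighths of $4,896,000 = $1,836,000. The remaining $3,060,000 passes to the descendants.
The descendants' portion ($3,060,000) is divided into 5 shares of $612,000: Priya and Gemma each take $612,000; Verity's $612,000 share passes to Verity's issue; Amira's $612,000 share passes to Amira's issue; Alma's $612,000 share passes to Alma's issue.
Verity's share ($612,000) is divided into 2 shares of $306,000: Bilal and Beatrix each take $306,000.
Amira's share ($612,000) is divided into 3 shares of $204,000: Jessamy, Declan, and Niko each take $204,000.
Alma's share ($612,000) is divided into 4 shares of $153,000: Hollis, Yannick, Fionn, and Pablo each take $153,000.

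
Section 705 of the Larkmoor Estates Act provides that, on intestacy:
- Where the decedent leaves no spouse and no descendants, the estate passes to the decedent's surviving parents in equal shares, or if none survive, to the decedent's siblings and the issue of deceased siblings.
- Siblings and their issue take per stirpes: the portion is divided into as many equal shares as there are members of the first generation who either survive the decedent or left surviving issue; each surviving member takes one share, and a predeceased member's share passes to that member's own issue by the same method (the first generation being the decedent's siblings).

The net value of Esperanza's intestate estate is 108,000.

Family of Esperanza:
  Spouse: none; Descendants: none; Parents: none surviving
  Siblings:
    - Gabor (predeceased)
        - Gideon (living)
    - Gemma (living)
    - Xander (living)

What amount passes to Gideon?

The entire 108,000 passes to the siblings and their issue.
That amount (108,000) is divided into 3 shares of 36,000: Gemma and Xander each take 36,000; Gabor's 36,000 share passes to Gabor's issue.
Gabor's share (36,000) passes entirely to Gideon.

Gideon receives 36,000.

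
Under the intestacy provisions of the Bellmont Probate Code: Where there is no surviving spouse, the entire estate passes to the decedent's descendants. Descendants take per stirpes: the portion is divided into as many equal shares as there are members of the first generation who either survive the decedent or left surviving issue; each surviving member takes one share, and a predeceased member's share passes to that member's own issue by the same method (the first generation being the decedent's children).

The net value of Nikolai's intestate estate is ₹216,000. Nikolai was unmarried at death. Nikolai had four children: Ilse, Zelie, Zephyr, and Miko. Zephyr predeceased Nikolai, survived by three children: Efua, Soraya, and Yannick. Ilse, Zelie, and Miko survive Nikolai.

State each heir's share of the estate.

The entire ₹216,000 passes to the descendants.
That amount (₹216,000) is divided into 4 shares of ₹54,000: Ilse, Zelie, and Miko each take ₹54,000; Zephyr's ₹54,000 share passes to Zephyr's issue.
Zephyr's share (₹54,000) is divided into 3 shares of ₹18,000: Efua, Soraya, and Yannick each take ₹18,000.

Ilse: ₹54,000; Zelie: ₹54,000; Efua: ₹18,000; Soraya: ₹18,000; Yannick: ₹18,000; Miko: ₹54,000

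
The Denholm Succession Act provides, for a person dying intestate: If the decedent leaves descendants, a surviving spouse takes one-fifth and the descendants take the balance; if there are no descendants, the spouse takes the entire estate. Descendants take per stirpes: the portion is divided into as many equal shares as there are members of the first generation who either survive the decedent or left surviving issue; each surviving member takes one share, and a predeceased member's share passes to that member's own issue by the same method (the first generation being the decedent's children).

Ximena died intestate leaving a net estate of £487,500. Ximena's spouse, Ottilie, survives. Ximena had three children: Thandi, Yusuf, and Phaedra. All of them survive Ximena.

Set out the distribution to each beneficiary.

Ottilie takes one-fifth of £487,500 = £97,500. The remaining £390,000 passes to the descendants.
The descendants' portion (£390,000) is divided into 3 shares of £130,000: Thandi, Yusuf, and Phaedra each take £130,000.

Ottilie: £97,500; Thandi: £130,000; Yusuf: £130,000; Phaedra: £130,000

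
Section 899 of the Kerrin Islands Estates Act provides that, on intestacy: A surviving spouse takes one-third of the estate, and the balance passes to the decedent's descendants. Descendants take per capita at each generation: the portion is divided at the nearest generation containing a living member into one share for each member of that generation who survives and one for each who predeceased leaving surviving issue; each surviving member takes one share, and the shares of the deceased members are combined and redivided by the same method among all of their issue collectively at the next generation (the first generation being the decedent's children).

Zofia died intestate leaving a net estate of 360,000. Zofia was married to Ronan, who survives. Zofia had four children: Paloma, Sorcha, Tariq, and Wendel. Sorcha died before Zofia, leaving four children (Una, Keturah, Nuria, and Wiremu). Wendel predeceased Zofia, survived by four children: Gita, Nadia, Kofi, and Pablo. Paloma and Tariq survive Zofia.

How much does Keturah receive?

Ronan takes one-third of 360,000 = 120,000. The remaining 240,000 passes to the descendants.
The descendants' portion (240,000) is divided at the children's generation into 4 shares of 60,000. Paloma and Tariq each take 60,000. The 2 shares of the deceased (Sorcha and Wendel) are combined into a pool of 120,000.
That pool (120,000) is divided at the grandchildren's generation equally among Una, Keturah, Nuria, Wiremu, Gita, Nadia, Kofi, and Pablo: 15,000 each.

Keturah receives 15,000.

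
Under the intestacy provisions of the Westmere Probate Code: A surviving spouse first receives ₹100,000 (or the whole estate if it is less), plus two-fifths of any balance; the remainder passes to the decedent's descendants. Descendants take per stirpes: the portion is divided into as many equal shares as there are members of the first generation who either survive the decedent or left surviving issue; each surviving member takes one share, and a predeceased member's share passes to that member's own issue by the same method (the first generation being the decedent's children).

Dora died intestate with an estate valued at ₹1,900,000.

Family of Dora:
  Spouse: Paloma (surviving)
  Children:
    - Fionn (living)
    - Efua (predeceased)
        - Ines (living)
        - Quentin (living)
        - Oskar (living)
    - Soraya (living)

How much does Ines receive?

Paloma first takes ₹100,000, leaving a balance of ₹1,800,000. Paloma then takes two-fifths of the balance (₹720,000), for a total of ₹820,000. The remaining ₹1,080,000 passes to the descendants.
The descendants' portion (₹1,080,000) is divided into 3 shares of ₹360,000: Fionn and Soraya each take ₹360,000; Efua's ₹360,000 share passes to Efua's issue.
Efua's share (₹360,000) is divided into 3 shares of ₹120,000: Ines, Quentin, and Oskar each take ₹120,000.

Ines receives ₹120,000.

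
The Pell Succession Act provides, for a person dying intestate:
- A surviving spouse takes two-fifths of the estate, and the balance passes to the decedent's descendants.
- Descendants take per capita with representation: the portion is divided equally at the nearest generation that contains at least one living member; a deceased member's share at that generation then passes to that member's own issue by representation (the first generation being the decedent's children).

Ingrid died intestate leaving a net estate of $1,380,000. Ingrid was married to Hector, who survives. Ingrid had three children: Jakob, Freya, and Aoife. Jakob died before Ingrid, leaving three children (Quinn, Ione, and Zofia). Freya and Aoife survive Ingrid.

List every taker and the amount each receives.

Hector takes two-fifths of $1,380,000 = $552,000. The remaining $828,000 passes to the descendants.
The descendants' portion ($828,000) is divided into 3 shares of $276,000: Freya and Aoife each take $276,000; Jakob's $276,000 share passes to Jakob's issue.
Jakob's share ($276,000) is divided into 3 shares of $92,000: Quinn, Ione, and Zofia each take $92,000.

Hector: $552,000; Quinn: $92,000; Ione: $92,000; Zofia: $92,000; Freya: $276,000; Aoife: $276,000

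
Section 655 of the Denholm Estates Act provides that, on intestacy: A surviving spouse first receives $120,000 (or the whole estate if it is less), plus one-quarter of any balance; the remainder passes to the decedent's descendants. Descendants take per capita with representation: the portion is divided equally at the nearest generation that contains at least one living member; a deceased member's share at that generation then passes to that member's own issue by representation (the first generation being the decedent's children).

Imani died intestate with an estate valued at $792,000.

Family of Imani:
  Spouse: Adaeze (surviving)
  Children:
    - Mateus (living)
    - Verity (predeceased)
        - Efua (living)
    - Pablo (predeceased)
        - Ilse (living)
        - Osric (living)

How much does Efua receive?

Efua receives $168,000.

Adaeze first takes $120,000, leaving a balance of $672,000. Adaeze then takes one-quarter of the balance ($168,000), for a total of $288,000. The remaining $504,000 passes to the descendants.
The descendants' portion ($504,000) is divided into 3 shares of $168,000: Mateus takes $168,000; Verity's $168,000 share passes to Verity's issue; Pablo's $168,000 share passes to Pablo's issue.
Verity's share ($168,000) passes entirely to Efua.
Pablo's share ($168,000) is divided into 2 shares of $84,000: Ilse and Osric each take $84,000.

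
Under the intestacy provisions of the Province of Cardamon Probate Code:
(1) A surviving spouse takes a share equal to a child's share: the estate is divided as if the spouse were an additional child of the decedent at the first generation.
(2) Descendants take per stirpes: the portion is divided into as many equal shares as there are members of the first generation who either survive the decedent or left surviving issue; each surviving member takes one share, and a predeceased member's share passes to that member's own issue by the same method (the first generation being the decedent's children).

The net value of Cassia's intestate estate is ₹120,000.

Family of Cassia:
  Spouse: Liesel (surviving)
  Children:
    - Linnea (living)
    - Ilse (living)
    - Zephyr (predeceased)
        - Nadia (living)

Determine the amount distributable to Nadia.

Nadia receives ₹30,000.

The spouse counts as an additional share at the children's level, so there are 4 primary shares of ₹30,000. Liesel takes one such share (₹30,000).
The children's combined portion (₹90,000) is divided into 3 shares of ₹30,000: Linnea and Ilse each take ₹30,000; Zephyr's ₹30,000 share passes to Zephyr's issue.
Zephyr's share (₹30,000) passes entirely to Nadia.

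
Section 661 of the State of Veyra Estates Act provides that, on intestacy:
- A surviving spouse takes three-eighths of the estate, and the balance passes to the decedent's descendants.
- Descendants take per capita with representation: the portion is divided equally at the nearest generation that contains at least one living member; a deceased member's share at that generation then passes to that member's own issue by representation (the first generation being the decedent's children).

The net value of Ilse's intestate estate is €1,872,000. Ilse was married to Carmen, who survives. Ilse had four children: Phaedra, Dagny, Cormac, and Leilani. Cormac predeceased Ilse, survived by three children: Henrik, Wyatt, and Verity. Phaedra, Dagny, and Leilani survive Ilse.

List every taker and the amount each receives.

Carmen takes three-eighths of €1,872,000 = €702,000. The remaining €1,170,000 passes to the descendants.
The descendants' portion (€1,170,000) is divided into 4 shares of €292,500: Phaedra, Dagny, and Leilani each take €292,500; Cormac's €292,500 share passes to Cormac's issue.
Cormac's share (€292,500) is divided into 3 shares of €97,500: Henrik, Wyatt, and Verity each take €97,500.

Carmen: €702,000; Phaedra: €292,500; Dagny: €292,500; Henrik: €97,500; Wyatt: €97,500; Verity: €97,500; Leilani: €292,500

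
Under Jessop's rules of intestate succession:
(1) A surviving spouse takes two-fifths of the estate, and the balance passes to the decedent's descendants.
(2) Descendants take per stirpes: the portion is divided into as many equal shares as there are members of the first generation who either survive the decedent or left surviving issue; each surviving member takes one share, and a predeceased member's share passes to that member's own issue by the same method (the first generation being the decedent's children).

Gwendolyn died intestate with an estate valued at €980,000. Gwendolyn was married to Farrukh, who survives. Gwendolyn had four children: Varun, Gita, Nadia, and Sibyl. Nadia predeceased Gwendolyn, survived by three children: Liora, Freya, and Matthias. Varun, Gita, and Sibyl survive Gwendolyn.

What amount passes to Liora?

Liora receives €49,000.

Farrukh takes two-fifths of €980,000 = €392,000. The remaining €588,000 passes to the descendants.
The descendants' portion (€588,000) is divided into 4 shares of €147,000: Varun, Gita, and Sibyl each take €147,000; Nadia's €147,000 share passes to Nadia's issue.
Nadia's share (€147,000) is divided into 3 shares of €49,000: Liora, Freya, and Matthias each take €49,000.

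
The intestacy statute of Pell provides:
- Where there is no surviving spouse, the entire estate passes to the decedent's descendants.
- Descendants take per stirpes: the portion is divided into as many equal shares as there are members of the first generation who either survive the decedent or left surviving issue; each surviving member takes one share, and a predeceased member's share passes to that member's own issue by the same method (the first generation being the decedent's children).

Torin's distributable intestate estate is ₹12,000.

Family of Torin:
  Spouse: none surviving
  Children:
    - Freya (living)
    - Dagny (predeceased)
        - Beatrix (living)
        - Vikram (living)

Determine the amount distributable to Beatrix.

The entire ₹12,000 passes to the descendants.
That amount (₹12,000) is divided into 2 shares of ₹6,000: Freya takes ₹6,000; Dagny's ₹6,000 share passes to Dagny's issue.
Dagny's share (₹6,000) is divided into 2 shares of ₹3,000: Beatrix and Vikram each take ₹3,000.

Beatrix receives ₹3,000.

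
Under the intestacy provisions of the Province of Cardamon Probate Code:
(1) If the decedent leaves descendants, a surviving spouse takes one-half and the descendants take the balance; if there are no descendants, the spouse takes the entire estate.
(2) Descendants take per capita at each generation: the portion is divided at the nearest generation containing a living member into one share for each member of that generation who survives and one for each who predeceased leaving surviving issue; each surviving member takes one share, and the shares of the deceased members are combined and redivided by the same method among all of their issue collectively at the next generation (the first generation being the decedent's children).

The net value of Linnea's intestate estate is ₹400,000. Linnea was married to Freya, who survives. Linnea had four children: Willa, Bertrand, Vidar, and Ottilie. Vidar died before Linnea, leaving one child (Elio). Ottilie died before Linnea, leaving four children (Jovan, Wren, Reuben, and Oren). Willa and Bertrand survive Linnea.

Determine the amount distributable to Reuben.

Freya takes one-half of ₹400,000 = ₹200,000. The remaining ₹200,000 passes to the descendants.
The descendants' portion (₹200,000) is divided at the children's generation into 4 shares of ₹50,000. Willa and Bertrand each take ₹50,000. The 2 shares of the deceased (Vidar and Ottilie) are combined into a pool of ₹100,000.
That pool (₹100,000) is divided at the grandchildren's generation equally among Elio, Jovan, Wren, Reuben, and Oren: ₹20,000 each.

Reuben receives ₹20,000.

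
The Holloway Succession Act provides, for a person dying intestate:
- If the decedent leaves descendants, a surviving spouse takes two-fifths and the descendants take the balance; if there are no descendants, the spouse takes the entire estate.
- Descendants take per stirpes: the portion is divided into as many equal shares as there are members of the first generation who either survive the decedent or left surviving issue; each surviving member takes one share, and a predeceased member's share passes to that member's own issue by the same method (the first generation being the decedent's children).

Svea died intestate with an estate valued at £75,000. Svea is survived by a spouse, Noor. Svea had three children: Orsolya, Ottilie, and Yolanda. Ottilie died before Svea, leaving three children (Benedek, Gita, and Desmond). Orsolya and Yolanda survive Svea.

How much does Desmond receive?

Noor takes two-fifths of £75,000 = £30,000. The remaining £45,000 passes to the descendants.
The descendants' portion (£45,000) is divided into 3 shares of £15,000: Orsolya and Yolanda each take £15,000; Ottilie's £15,000 share passes to Ottilie's issue.
Ottilie's share (£15,000) is divided into 3 shares of £5,000: Benedek, Gita, and Desmond each take £5,000.

Desmond receives £5,000.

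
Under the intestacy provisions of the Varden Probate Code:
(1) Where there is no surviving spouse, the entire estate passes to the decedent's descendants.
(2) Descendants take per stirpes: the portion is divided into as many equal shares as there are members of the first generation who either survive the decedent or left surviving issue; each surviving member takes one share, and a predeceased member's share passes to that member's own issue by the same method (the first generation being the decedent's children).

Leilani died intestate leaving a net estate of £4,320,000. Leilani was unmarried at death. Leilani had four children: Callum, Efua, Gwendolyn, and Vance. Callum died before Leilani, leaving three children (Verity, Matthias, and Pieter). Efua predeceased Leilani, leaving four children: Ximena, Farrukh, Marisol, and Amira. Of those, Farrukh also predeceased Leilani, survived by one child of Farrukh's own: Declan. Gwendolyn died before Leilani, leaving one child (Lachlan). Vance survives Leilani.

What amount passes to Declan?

Declan receives £270,000.

The entire £4,320,000 passes to the descendants.
That amount (£4,320,000) is divided into 4 shares of £1,080,000: Vance takes £1,080,000; Callum's £1,080,000 share passes to Callum's issue; Efua's £1,080,000 share passes to Efua's issue; Gwendolyn's £1,080,000 share passes to Gwendolyn's issue.
Callum's share (£1,080,000) is divided into 3 shares of £360,000: Verity, Matthias, and Pieter each take £360,000.
Efua's share (£1,080,000) is divided into 4 shares of £270,000: Ximena, Marisol, and Amira each take £270,000; Farrukh's £270,000 share passes to Farrukh's issue.
Farrukh's share (£270,000) passes entirely to Declan.
Gwendolyn's share (£1,080,000) passes entirely to Lachlan.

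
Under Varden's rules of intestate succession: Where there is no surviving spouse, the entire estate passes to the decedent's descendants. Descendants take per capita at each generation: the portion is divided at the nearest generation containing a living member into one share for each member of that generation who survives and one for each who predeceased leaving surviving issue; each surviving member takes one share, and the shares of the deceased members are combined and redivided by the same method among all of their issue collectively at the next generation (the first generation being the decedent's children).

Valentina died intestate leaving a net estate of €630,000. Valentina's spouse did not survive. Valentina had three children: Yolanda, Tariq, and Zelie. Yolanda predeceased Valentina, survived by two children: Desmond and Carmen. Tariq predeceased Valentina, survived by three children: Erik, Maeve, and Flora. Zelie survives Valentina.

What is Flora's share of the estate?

Flora receives €84,000.

The entire €630,000 passes to the descendants.
That amount (€630,000) is divided at the children's generation into 3 shares of €210,000. Zelie takes €210,000. The 2 shares of the deceased (Yolanda and Tariq) are combined into a pool of €420,000.
That pool (€420,000) is divided at the grandchildren's generation equally among Desmond, Carmen, Erik, Maeve, and Flora: €84,000 each.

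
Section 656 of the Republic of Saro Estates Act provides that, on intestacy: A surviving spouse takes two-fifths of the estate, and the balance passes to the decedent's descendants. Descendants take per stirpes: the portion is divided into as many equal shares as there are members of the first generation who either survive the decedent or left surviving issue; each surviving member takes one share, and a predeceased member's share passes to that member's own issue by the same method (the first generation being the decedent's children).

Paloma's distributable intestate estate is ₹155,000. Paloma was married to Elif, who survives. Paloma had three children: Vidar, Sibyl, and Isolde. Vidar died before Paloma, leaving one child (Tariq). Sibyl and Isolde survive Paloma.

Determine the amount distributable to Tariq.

Tariq receives ₹31,000.

Elif takes two-fifths of ₹155,000 = ₹62,000. The remaining ₹93,000 passes to the descendants.
The descendants' portion (₹93,000) is divided into 3 shares of ₹31,000: Sibyl and Isolde each take ₹31,000; Vidar's ₹31,000 share passes to Vidar's issue.
Vidar's share (₹31,000) passes entirely to Tariq.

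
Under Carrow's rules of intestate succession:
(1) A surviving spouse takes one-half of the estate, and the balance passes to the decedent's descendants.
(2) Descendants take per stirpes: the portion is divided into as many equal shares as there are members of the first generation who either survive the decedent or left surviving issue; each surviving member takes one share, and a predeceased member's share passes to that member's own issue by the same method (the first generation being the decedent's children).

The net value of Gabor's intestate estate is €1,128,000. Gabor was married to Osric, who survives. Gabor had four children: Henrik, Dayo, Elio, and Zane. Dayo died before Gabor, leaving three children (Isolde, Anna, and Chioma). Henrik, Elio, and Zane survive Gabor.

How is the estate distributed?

Osric: €564,000; Henrik: €141,000; Isolde: €47,000; Anna: €47,000; Chioma: €47,000; Elio: €141,000; Zane: €141,000

Osric takes one-half of €1,128,000 = €564,000. The remaining €564,000 passes to the descendants.
The descendants' portion (€564,000) is divided into 4 shares of €141,000: Henrik, Elio, and Zane each take €141,000; Dayo's €141,000 share passes to Dayo's issue.
Dayo's share (€141,000) is divided into 3 shares of €47,000: Isolde, Anna, and Chioma each take €47,000.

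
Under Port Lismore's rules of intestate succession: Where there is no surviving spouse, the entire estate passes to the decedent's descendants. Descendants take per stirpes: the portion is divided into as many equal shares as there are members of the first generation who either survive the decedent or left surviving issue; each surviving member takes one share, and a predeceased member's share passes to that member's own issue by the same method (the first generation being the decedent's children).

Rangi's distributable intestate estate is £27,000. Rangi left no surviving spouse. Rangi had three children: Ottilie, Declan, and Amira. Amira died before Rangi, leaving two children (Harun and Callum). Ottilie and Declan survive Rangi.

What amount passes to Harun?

Harun receives £4,500.

The entire £27,000 passes to the descendants.
That amount (£27,000) is divided into 3 shares of £9,000: Ottilie and Declan each take £9,000; Amira's £9,000 share passes to Amira's issue.
Amira's share (£9,000) is divided into 2 shares of £4,500: Harun and Callum each take £4,500.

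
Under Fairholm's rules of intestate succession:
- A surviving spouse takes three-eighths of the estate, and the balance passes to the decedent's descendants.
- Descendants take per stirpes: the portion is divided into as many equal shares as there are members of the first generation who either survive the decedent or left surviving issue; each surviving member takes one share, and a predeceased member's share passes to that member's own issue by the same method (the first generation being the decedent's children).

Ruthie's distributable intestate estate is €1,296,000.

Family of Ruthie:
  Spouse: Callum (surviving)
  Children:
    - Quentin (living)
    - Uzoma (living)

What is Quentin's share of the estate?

Quentin receives €405,000.

Callum takes three-eighths of €1,296,000 = €486,000. The remaining €810,000 passes to the descendants.
The descendants' portion (€810,000) is divided into 2 shares of €405,000: Quentin and Uzoma each take €405,000.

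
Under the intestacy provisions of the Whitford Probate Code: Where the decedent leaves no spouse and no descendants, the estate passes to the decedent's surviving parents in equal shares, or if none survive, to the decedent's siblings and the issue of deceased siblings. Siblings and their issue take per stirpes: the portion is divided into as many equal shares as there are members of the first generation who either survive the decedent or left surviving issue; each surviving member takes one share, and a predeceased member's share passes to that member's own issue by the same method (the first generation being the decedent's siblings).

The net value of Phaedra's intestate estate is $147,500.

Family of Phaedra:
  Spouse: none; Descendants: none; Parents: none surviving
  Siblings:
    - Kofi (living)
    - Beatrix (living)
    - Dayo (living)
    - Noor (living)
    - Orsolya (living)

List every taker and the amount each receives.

The entire $147,500 passes to the siblings and their issue.
That amount ($147,500) is divided into 5 shares of $29,500: Kofi, Beatrix, Dayo, Noor, and Orsolya each take $29,500.

Kofi: $29,500; Beatrix: $29,500; Dayo: $29,500; Noor: $29,500; Orsolya: $29,500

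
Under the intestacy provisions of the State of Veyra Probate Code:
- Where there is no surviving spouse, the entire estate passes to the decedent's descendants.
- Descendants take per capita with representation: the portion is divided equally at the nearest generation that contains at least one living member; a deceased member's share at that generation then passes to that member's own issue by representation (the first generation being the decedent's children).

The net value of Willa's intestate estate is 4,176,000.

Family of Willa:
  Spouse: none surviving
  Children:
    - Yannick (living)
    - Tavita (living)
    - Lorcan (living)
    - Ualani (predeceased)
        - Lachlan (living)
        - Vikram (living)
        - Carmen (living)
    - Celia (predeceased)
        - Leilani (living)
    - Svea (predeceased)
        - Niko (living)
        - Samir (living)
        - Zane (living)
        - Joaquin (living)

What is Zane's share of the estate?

Zane receives 174,000.

The entire 4,176,000 passes to the descendants.
That amount (4,176,000) is divided into 6 shares of 696,000: Yannick, Tavita, and Lorcan each take 696,000; Ualani's 696,000 share passes to Ualani's issue; Celia's 696,000 share passes to Celia's issue; Svea's 696,000 share passes to Svea's issue.
Ualani's share (696,000) is divided into 3 shares of 232,000: Lachlan, Vikram, and Carmen each take 232,000.
Celia's share (696,000) passes entirely to Leilani.
Svea's share (696,000) is divided into 4 shares of 174,000: Niko, Samir, Zane, and Joaquin each take 174,000.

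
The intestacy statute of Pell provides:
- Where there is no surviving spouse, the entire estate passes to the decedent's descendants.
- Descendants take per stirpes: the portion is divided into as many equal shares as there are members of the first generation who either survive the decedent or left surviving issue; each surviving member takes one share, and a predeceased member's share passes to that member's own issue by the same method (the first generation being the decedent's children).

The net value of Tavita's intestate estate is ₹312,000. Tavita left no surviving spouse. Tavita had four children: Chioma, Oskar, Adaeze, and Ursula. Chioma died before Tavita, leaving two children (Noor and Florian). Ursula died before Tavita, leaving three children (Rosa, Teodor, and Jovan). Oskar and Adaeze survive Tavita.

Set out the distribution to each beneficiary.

Noor: ₹39,000; Florian: ₹39,000; Oskar: ₹78,000; Adaeze: ₹78,000; Rosa: ₹26,000; Teodor: ₹26,000; Jovan: ₹26,000

The entire ₹312,000 passes to the descendants.
That amount (₹312,000) is divided into 4 shares of ₹78,000: Oskar and Adaeze each take ₹78,000; Chioma's ₹78,000 share passes to Chioma's issue; Ursula's ₹78,000 share passes to Ursula's issue.
Chioma's share (₹78,000) is divided into 2 shares of ₹39,000: Noor and Florian each take ₹39,000.
Ursula's share (₹78,000) is divided into 3 shares of ₹26,000: Rosa, Teodor, and Jovan each take ₹26,000.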